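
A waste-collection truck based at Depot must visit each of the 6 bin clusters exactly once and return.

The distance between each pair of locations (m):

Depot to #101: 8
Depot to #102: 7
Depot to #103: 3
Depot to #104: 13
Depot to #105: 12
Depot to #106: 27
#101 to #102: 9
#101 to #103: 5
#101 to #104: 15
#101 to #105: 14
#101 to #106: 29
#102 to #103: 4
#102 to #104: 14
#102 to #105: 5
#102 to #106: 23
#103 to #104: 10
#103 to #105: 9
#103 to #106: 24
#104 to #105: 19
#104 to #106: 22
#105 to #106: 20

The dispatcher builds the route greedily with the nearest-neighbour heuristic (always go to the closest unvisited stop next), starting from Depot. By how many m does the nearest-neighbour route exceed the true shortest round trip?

From Depot: #103=3, #102=7, #101=8, #105=12, #104=13, #106=27 → choose #103 (3).
From #103: #102=4, #101=5, #105=9, #104=10, #106=24 → choose #102 (4).
From #102: #105=5, #101=9, #104=14, #106=23 → choose #105 (5).
From #105: #101=14, #104=19, #106=20 → choose #101 (14).
From #101: #104=15, #106=29 → choose #104 (15).
From #104: #106=22 → choose #106 (22).
NN route Depot → #103 → #102 → #105 → #101 → #104 → #106 → Depot costs 90.
Optimal: Depot → #101 → #102 → #105 → #106 → #104 → #103 → Depot costs 77 (by enumerating all 360 distinct tours).
Excess = 90 − 77 = 13.

The nearest-neighbour route is 13 m longer than optimal.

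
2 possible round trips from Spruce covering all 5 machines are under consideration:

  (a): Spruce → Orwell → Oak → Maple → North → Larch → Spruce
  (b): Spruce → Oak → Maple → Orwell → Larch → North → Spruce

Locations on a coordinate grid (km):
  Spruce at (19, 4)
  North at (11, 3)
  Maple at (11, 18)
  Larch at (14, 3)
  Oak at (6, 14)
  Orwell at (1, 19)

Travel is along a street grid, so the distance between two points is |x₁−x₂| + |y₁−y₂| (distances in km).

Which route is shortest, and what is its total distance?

76 km — (a) is the shortest.

(a): 33 + 10 + 9 + 15 + 3 + 6 = 76
(b): 23 + 9 + 11 + 29 + 3 + 9 = 84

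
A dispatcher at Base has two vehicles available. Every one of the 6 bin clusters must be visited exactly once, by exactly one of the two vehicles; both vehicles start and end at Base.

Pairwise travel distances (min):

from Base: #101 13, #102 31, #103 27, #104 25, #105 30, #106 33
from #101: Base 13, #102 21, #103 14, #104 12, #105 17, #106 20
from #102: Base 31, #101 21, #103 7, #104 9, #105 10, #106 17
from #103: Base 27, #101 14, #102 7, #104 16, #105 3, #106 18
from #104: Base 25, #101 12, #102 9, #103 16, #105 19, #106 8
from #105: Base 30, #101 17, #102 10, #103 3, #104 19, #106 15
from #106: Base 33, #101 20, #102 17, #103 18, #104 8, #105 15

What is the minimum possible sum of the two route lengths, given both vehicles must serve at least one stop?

Try each way of splitting the stops between the two vehicles (each non-empty) and, for each split, find the best tour for each vehicle:
  {#101} + {#102, #103, #104, #105, #106}: 26 + 89 = 115
  {#102} + {#101, #103, #104, #105, #106}: 62 + 78 = 140
  {#101, #102} + {#103, #104, #105, #106}: 65 + 78 = 143
  {#103} + {#101, #102, #104, #105, #106}: 54 + 89 = 143
  {#101, #103} + {#102, #104, #105, #106}: 54 + 89 = 143
  {#102, #103} + {#101, #104, #105, #106}: 65 + 78 = 143
  … (31 splits in total)
Best: vehicle 1 Base → #101 → Base = 26; vehicle 2 Base → #102 → #103 → #105 → #106 → #104 → Base = 89; combined 115.

115 min — the smallest possible combined total.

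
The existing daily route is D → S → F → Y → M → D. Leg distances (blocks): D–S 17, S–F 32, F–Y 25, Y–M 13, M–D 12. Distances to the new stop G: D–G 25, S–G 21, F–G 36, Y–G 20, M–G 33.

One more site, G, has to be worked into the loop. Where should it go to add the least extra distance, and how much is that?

Minimum extra distance: 25 blocks, inserting G between S and F.

Insertion cost between consecutive stops i–j is d(i,G) + d(G,j) − d(i,j):
  between D and S: 25 + 21 − 17 = 29
  between S and F: 21 + 36 − 32 = 25
  between F and Y: 36 + 20 − 25 = 31
  between Y and M: 20 + 33 − 13 = 40
  between M and D: 33 + 25 − 12 = 46
Cheapest insertion is between S and F, adding 25.
New total = 99 + 25 = 124.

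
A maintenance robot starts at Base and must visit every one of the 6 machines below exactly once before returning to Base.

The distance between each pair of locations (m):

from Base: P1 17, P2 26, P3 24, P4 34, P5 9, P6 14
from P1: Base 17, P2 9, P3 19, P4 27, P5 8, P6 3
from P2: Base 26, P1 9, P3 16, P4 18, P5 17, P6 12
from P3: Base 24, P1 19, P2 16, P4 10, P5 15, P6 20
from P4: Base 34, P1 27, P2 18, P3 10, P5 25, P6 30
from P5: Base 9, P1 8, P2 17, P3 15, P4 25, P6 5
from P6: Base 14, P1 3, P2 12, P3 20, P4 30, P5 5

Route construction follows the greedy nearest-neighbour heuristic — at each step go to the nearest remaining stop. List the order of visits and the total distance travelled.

Nearest-neighbour total = 86 m; route Base → P5 → P6 → P1 → P2 → P3 → P4 → Base.

From Base: distances to unvisited — P5=9, P6=14, P1=17, P3=24, P2=26, P4=34. Nearest is P5 (9).
From P5: distances to unvisited — P6=5, P1=8, P3=15, P2=17, P4=25. Nearest is P6 (5).
From P6: distances to unvisited — P1=3, P2=12, P3=20, P4=30. Nearest is P1 (3).
From P1: distances to unvisited — P2=9, P3=19, P4=27. Nearest is P2 (9).
From P2: distances to unvisited — P3=16, P4=18. Nearest is P3 (16).
From P3: distances to unvisited — P4=10. Nearest is P4 (10).
Return P4→Base: 34.
Total = 9 + 5 + 3 + 9 + 16 + 10 + 34 = 86.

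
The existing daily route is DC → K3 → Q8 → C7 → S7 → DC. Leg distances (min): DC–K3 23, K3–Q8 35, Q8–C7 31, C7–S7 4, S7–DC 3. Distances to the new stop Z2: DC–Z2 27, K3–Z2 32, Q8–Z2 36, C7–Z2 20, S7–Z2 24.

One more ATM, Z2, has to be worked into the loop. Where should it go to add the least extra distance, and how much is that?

Adding 25 min by placing Z2 on the Q8–C7 leg.

Insertion cost between consecutive stops i–j is d(i,Z2) + d(Z2,j) − d(i,j):
  between DC and K3: 27 + 32 − 23 = 36
  between K3 and Q8: 32 + 36 − 35 = 33
  between Q8 and C7: 36 + 20 − 31 = 25
  between C7 and S7: 20 + 24 − 4 = 40
  between S7 and DC: 24 + 27 − 3 = 48
Cheapest insertion is between Q8 and C7, adding 25.
New total = 96 + 25 = 121.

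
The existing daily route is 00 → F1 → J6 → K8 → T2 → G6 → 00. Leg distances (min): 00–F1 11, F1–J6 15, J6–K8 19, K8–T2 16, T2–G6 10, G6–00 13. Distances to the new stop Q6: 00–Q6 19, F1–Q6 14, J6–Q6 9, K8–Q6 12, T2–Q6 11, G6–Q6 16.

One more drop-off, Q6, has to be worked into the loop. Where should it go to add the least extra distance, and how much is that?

Minimum extra distance: 2 min, inserting Q6 between J6 and K8.

Insertion cost between consecutive stops i–j is d(i,Q6) + d(Q6,j) − d(i,j):
  between 00 and F1: 19 + 14 − 11 = 22
  between F1 and J6: 14 + 9 − 15 = 8
  between J6 and K8: 9 + 12 − 19 = 2
  between K8 and T2: 12 + 11 − 16 = 7
  between T2 and G6: 11 + 16 − 10 = 17
  between G6 and 00: 16 + 19 − 13 = 22
Cheapest insertion is between J6 and K8, adding 2.
New total = 84 + 2 = 86.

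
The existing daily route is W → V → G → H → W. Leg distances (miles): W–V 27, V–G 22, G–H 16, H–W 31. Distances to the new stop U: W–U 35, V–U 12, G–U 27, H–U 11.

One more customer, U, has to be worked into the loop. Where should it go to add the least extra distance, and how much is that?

Insertion cost between consecutive stops i–j is d(i,U) + d(U,j) − d(i,j):
  between W and V: 35 + 12 − 27 = 20
  between V and G: 12 + 27 − 22 = 17
  between G and H: 27 + 11 − 16 = 22
  between H and W: 11 + 35 − 31 = 15
Cheapest insertion is between H and W, adding 15.
New total = 96 + 15 = 111.

Adding 15 miles by placing U on the H–W leg.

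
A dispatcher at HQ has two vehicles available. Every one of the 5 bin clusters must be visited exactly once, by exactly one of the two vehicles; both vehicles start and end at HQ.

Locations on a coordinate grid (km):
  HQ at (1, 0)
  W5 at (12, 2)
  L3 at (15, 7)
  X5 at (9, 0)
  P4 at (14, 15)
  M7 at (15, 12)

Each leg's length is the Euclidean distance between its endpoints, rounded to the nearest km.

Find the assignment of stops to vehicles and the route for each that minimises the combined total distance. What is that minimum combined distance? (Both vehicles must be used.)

61 km — the smallest possible combined total.

Try each way of splitting the stops between the two vehicles (each non-empty) and, for each split, find the best tour for each vehicle:
  {W5} + {L3, X5, P4, M7}: 22 + 45 = 67
  {L3} + {W5, X5, P4, M7}: 32 + 45 = 77
  {W5, L3} + {X5, P4, M7}: 33 + 44 = 77
  {X5} + {W5, L3, P4, M7}: 16 + 45 = 61
  {W5, X5} + {L3, P4, M7}: 23 + 44 = 67
  {L3, X5} + {W5, P4, M7}: 33 + 44 = 77
  … (15 splits in total)
Best: vehicle 1 HQ → X5 → HQ = 16; vehicle 2 HQ → W5 → L3 → M7 → P4 → HQ = 45; combined 61.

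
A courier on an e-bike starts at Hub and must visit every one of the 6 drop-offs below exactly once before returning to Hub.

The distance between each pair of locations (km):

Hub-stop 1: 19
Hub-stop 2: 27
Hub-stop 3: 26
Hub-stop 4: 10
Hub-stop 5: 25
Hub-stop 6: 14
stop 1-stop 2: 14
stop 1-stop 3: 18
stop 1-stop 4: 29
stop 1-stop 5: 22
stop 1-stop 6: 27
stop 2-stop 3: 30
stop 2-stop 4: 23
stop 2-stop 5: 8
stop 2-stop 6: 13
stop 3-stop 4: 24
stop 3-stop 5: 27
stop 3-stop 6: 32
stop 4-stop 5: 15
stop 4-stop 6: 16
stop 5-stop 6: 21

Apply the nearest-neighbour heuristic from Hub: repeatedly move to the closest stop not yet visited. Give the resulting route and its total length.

Hub → [stop 4:10 / stop 6:14 / stop 1:19 / stop 5:25 / stop 3:26 / stop 2:27] → stop 4 (10)
stop 4 → [stop 5:15 / stop 6:16 / stop 2:23 / stop 3:24 / stop 1:29] → stop 5 (15)
stop 5 → [stop 2:8 / stop 6:21 / stop 1:22 / stop 3:27] → stop 2 (8)
stop 2 → [stop 6:13 / stop 1:14 / stop 3:30] → stop 6 (13)
stop 6 → [stop 1:27 / stop 3:32] → stop 1 (27)
stop 1 → [stop 3:18] → stop 3 (18)
Return stop 3→Hub: 26.
Total = 10 + 15 + 8 + 13 + 27 + 18 + 26 = 117.

117 km along Hub → stop 4 → stop 5 → stop 2 → stop 6 → stop 1 → stop 3 → Hub.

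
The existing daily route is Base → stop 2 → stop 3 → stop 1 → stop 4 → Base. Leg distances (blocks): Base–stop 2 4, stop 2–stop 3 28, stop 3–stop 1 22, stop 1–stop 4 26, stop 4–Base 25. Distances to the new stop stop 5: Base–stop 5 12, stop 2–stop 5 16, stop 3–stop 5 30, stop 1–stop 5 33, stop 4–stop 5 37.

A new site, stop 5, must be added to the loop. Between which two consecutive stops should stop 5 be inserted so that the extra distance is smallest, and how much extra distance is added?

Insertion cost between consecutive stops i–j is d(i,stop 5) + d(stop 5,j) − d(i,j):
  between Base and stop 2: 12 + 16 − 4 = 24
  between stop 2 and stop 3: 16 + 30 − 28 = 18
  between stop 3 and stop 1: 30 + 33 − 22 = 41
  between stop 1 and stop 4: 33 + 37 − 26 = 44
  between stop 4 and Base: 37 + 12 − 25 = 24
Cheapest insertion is between stop 2 and stop 3, adding 18.
New total = 105 + 18 = 123.

+18 blocks — insert stop 5 between stop 2 and stop 3.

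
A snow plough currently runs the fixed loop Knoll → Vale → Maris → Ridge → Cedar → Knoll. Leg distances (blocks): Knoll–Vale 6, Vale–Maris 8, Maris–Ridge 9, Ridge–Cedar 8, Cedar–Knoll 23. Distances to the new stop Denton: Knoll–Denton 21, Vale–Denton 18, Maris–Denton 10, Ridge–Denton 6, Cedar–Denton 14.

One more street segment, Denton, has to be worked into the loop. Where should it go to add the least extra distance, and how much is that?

Insertion cost between consecutive stops i–j is d(i,Denton) + d(Denton,j) − d(i,j):
  between Knoll and Vale: 21 + 18 − 6 = 33
  between Vale and Maris: 18 + 10 − 8 = 20
  between Maris and Ridge: 10 + 6 − 9 = 7
  between Ridge and Cedar: 6 + 14 − 8 = 12
  between Cedar and Knoll: 14 + 21 − 23 = 12
Cheapest insertion is between Maris and Ridge, adding 7.
New total = 54 + 7 = 61.

Adding 7 blocks by placing Denton on the Maris–Ridge leg.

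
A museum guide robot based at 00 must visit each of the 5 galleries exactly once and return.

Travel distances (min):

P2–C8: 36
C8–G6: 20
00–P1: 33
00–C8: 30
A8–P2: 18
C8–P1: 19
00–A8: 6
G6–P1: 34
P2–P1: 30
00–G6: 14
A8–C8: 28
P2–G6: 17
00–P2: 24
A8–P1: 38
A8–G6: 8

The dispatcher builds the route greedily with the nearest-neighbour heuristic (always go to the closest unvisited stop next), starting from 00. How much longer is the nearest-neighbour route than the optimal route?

00: A8=6, G6=14, P2=24, C8=30, P1=33 ⇒ A8
A8: G6=8, P2=18, C8=28, P1=38 ⇒ G6
G6: P2=17, C8=20, P1=34 ⇒ P2
P2: P1=30, C8=36 ⇒ P1
P1: C8=19 ⇒ C8
NN route 00 → A8 → G6 → P2 → P1 → C8 → 00 costs 110.
Optimal: 00 → A8 → P2 → P1 → C8 → G6 → 00 costs 107 (by enumerating all 60 distinct tours).
Excess = 110 − 107 = 3.

The nearest-neighbour route is 3 min longer than optimal.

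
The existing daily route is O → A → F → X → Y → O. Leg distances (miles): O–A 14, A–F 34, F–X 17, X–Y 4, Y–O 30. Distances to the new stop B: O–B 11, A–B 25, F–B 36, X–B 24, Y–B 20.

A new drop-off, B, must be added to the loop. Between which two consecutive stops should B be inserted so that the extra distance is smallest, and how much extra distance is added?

Insertion cost between consecutive stops i–j is d(i,B) + d(B,j) − d(i,j):
  between O and A: 11 + 25 − 14 = 22
  between A and F: 25 + 36 − 34 = 27
  between F and X: 36 + 24 − 17 = 43
  between X and Y: 24 + 20 − 4 = 40
  between Y and O: 20 + 11 − 30 = 1
Cheapest insertion is between Y and O, adding 1.
New total = 99 + 1 = 100.

+1 miles — insert B between Y and O.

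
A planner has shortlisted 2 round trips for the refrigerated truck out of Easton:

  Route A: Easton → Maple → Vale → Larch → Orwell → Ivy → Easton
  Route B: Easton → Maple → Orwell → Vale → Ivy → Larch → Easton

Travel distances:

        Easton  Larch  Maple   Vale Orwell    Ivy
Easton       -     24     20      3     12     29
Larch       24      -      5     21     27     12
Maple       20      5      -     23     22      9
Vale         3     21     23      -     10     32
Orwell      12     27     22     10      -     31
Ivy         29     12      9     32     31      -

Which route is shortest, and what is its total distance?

Route A: 20 + 23 + 21 + 27 + 31 + 29 = 151
Route B: 20 + 22 + 10 + 32 + 12 + 24 = 120

120 — Route B is the shortest.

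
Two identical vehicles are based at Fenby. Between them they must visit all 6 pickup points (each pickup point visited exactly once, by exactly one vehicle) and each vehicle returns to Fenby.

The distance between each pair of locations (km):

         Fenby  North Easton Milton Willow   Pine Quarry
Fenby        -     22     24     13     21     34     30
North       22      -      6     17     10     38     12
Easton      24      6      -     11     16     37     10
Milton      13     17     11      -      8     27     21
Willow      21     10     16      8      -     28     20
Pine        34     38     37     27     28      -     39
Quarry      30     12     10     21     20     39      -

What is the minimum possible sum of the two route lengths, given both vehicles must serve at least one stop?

Minimum combined distance: 144 km.

There are 2^5 − 1 = 31 ways to divide the 6 stops into two non-empty groups. For each, the best each vehicle can do is its own shortest tour through its group:
  {North} + {Easton, Milton, Willow, Pine, Quarry}: 44 + 116 = 160
  {Easton} + {North, Milton, Willow, Pine, Quarry}: 48 + 116 = 164
  {North, Easton} + {Milton, Willow, Pine, Quarry}: 52 + 114 = 166
  {Milton} + {North, Easton, Willow, Pine, Quarry}: 26 + 118 = 144
  {North, Milton} + {Easton, Willow, Pine, Quarry}: 52 + 116 = 168
  {Easton, Milton} + {North, Willow, Pine, Quarry}: 48 + 114 = 162
  … (31 splits in total)
Best: vehicle 1 Fenby → Milton → Fenby = 26; vehicle 2 Fenby → Easton → Quarry → North → Willow → Pine → Fenby = 118; combined 144.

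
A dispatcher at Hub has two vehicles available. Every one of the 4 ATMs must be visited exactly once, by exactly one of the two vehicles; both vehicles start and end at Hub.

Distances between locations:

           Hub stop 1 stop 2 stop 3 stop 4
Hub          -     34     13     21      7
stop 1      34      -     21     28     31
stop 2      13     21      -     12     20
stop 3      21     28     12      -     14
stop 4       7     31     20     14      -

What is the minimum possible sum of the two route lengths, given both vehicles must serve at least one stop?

Minimum combined distance: 97.

Check every non-empty split of the stops between the two vehicles; for each half take its own optimal tour:
  {stop 1} + {stop 2, stop 3, stop 4}: 68 + 46 = 114
  {stop 2} + {stop 1, stop 3, stop 4}: 26 + 83 = 109
  {stop 1, stop 2} + {stop 3, stop 4}: 68 + 42 = 110
  {stop 3} + {stop 1, stop 2, stop 4}: 42 + 72 = 114
  {stop 1, stop 3} + {stop 2, stop 4}: 83 + 40 = 123
  {stop 2, stop 3} + {stop 1, stop 4}: 46 + 72 = 118
  … (7 splits in total)
  {stop 1, stop 2, stop 3} + {stop 4}: 83 + 14 = 97  ← best
Best: vehicle 1 Hub → stop 2 → stop 1 → stop 3 → Hub = 83; vehicle 2 Hub → stop 4 → Hub = 14; combined 97.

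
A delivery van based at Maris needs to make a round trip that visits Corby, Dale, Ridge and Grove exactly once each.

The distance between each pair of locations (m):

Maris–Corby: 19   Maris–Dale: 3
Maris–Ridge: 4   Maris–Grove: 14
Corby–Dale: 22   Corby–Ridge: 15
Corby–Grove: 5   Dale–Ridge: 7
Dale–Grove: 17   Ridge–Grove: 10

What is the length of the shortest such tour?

Shortest round trip = 44 m.

There are 12 distinct closed tours to check (reversals are equivalent).
Maris-Corby-Dale-Ridge-Grove-Maris: 19+22+7+10+14 = 72
Maris-Corby-Dale-Grove-Ridge-Maris: 19+22+17+10+4 = 72
Maris-Corby-Ridge-Dale-Grove-Maris: 19+15+7+17+14 = 72
Maris-Corby-Ridge-Grove-Dale-Maris: 19+15+10+17+3 = 64
Maris-Corby-Grove-Dale-Ridge-Maris: 19+5+17+7+4 = 52
Maris-Corby-Grove-Ridge-Dale-Maris: 19+5+10+7+3 = 44
Maris-Dale-Corby-Ridge-Grove-Maris: 3+22+15+10+14 = 64
Maris-Dale-Corby-Grove-Ridge-Maris: 3+22+5+10+4 = 44
Maris-Dale-Ridge-Corby-Grove-Maris: 3+7+15+5+14 = 44
Maris-Dale-Grove-Corby-Ridge-Maris: 3+17+5+15+4 = 44
Maris-Ridge-Corby-Dale-Grove-Maris: 4+15+22+17+14 = 72
Maris-Ridge-Dale-Corby-Grove-Maris: 4+7+22+5+14 = 52
The minimum is 44.
One optimal route: Maris → Corby → Grove → Ridge → Dale → Maris (or its reverse).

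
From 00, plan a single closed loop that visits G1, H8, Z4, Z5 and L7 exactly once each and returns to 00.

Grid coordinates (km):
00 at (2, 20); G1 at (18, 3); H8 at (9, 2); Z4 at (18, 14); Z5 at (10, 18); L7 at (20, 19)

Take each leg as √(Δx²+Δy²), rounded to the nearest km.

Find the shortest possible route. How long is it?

Shortest round trip = 62 km.

00 - G1 - H8 - Z4 - Z5 - L7 - 00: 23+9+15+9+10+18 = 84
00 - G1 - H8 - Z4 - L7 - Z5 - 00: 23+9+15+5+10+8 = 70
00 - G1 - H8 - Z5 - Z4 - L7 - 00: 23+9+16+9+5+18 = 80
00 - G1 - H8 - Z5 - L7 - Z4 - 00: 23+9+16+10+5+17 = 80
00 - G1 - H8 - L7 - Z4 - Z5 - 00: 23+9+20+5+9+8 = 74
00 - G1 - H8 - L7 - Z5 - Z4 - 00: 23+9+20+10+9+17 = 88
00 - G1 - Z4 - H8 - Z5 - L7 - 00: 23+11+15+16+10+18 = 93
00 - G1 - Z4 - H8 - L7 - Z5 - 00: 23+11+15+20+10+8 = 87
00 - G1 - Z4 - Z5 - H8 - L7 - 00: 23+11+9+16+20+18 = 97
00 - G1 - Z4 - Z5 - L7 - H8 - 00: 23+11+9+10+20+19 = 92
00 - G1 - Z4 - L7 - H8 - Z5 - 00: 23+11+5+20+16+8 = 83
00 - G1 - Z4 - L7 - Z5 - H8 - 00: 23+11+5+10+16+19 = 84
00 - G1 - Z5 - H8 - Z4 - L7 - 00: 23+17+16+15+5+18 = 94
00 - G1 - Z5 - H8 - L7 - Z4 - 00: 23+17+16+20+5+17 = 98
… (46 more)
00 - H8 - G1 - Z4 - L7 - Z5 - 00: 19+9+11+5+10+8 = 62  ← best
The minimum is 62.
One optimal route: 00 → H8 → G1 → Z4 → L7 → Z5 → 00 (or its reverse).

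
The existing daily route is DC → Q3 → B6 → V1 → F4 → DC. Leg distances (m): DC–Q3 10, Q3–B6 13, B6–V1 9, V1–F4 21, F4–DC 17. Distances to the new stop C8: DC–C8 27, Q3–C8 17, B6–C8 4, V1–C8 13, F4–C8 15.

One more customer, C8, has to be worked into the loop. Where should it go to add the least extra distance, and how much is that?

Insertion cost between consecutive stops i–j is d(i,C8) + d(C8,j) − d(i,j):
  between DC and Q3: 27 + 17 − 10 = 34
  between Q3 and B6: 17 + 4 − 13 = 8
  between B6 and V1: 4 + 13 − 9 = 8
  between V1 and F4: 13 + 15 − 21 = 7
  between F4 and DC: 15 + 27 − 17 = 25
Cheapest insertion is between V1 and F4, adding 7.
New total = 70 + 7 = 77.

Minimum extra distance: 7 m, inserting C8 between V1 and F4.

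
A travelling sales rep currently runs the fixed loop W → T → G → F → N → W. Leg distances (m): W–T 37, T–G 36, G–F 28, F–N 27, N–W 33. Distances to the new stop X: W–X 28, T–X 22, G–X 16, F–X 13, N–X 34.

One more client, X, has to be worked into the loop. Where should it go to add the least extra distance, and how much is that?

Minimum extra distance: 1 m, inserting X between G and F.

Insertion cost between consecutive stops i–j is d(i,X) + d(X,j) − d(i,j):
  between W and T: 28 + 22 − 37 = 13
  between T and G: 22 + 16 − 36 = 2
  between G and F: 16 + 13 − 28 = 1
  between F and N: 13 + 34 − 27 = 20
  between N and W: 34 + 28 − 33 = 29
Cheapest insertion is between G and F, adding 1.
New total = 161 + 1 = 162.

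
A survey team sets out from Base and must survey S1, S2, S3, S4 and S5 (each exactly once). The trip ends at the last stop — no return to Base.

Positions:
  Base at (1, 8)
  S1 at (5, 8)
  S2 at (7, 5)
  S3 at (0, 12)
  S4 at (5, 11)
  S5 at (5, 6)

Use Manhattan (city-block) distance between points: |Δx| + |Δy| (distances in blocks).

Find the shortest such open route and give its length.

19 blocks — the minimum one-way total.

There are 5! = 120 possible orderings.
Base→S1→S2→S3→S4→S5: 4+5+14+6+5 = 34
Base→S1→S2→S3→S5→S4: 4+5+14+11+5 = 39
Base→S1→S2→S4→S3→S5: 4+5+8+6+11 = 34
Base→S1→S2→S4→S5→S3: 4+5+8+5+11 = 33
Base→S1→S2→S5→S3→S4: 4+5+3+11+6 = 29
Base→S1→S2→S5→S4→S3: 4+5+3+5+6 = 23
Base→S1→S3→S2→S4→S5: 4+9+14+8+5 = 40
Base→S1→S3→S2→S5→S4: 4+9+14+3+5 = 35
Base→S1→S3→S4→S2→S5: 4+9+6+8+3 = 30
Base→S1→S3→S4→S5→S2: 4+9+6+5+3 = 27
Base→S1→S3→S5→S2→S4: 4+9+11+3+8 = 35
Base→S1→S3→S5→S4→S2: 4+9+11+5+8 = 37
Base→S1→S4→S2→S3→S5: 4+3+8+14+11 = 40
Base→S1→S4→S2→S5→S3: 4+3+8+3+11 = 29
… (106 more)
Base→S3→S4→S1→S5→S2: 5+6+3+2+3 = 19  ← best
The minimum is 19.
One shortest path: Base → S3 → S4 → S1 → S5 → S2.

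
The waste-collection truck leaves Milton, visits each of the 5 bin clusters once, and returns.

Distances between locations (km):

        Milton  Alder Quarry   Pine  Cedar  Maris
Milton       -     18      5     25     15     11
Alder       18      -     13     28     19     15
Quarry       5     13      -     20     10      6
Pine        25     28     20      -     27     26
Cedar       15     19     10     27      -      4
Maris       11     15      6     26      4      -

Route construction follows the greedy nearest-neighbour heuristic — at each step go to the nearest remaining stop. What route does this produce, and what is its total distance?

Milton → [Quarry:5 / Maris:11 / Cedar:15 / Alder:18 / Pine:25] → Quarry (5)
Quarry → [Maris:6 / Cedar:10 / Alder:13 / Pine:20] → Maris (6)
Maris → [Cedar:4 / Alder:15 / Pine:26] → Cedar (4)
Cedar → [Alder:19 / Pine:27] → Alder (19)
Alder → [Pine:28] → Pine (28)
Return Pine→Milton: 25.
Total = 5 + 6 + 4 + 19 + 28 + 25 = 87.

Nearest-neighbour total = 87 km; route Milton → Quarry → Maris → Cedar → Alder → Pine → Milton.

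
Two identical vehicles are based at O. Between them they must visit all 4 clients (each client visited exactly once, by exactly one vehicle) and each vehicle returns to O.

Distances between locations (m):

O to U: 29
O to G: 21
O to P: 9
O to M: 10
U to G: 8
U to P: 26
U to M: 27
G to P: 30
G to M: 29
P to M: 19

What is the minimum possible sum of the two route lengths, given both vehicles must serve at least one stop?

Minimum combined distance: 84 m.

There are 2^3 − 1 = 7 ways to divide the 4 stops into two non-empty groups. For each, the best each vehicle can do is its own shortest tour through its group:
  {U} + {G, P, M}: 58 + 78 = 136
  {G} + {U, P, M}: 42 + 72 = 114
  {U, G} + {P, M}: 58 + 38 = 96
  {P} + {U, G, M}: 18 + 66 = 84
  {U, P} + {G, M}: 64 + 60 = 124
  {G, P} + {U, M}: 60 + 66 = 126
  … (7 splits in total)
Best: vehicle 1 O → P → O = 18; vehicle 2 O → G → U → M → O = 66; combined 84.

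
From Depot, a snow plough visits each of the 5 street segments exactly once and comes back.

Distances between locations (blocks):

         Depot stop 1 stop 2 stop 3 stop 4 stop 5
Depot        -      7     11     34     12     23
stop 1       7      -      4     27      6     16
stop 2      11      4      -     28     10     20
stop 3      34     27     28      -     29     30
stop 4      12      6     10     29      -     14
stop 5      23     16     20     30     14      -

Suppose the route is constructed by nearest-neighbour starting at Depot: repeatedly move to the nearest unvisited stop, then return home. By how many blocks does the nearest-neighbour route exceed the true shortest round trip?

The nearest-neighbour route is 4 blocks longer than optimal.

From Depot: stop 1=7, stop 2=11, stop 4=12, stop 5=23, stop 3=34 → choose stop 1 (7).
From stop 1: stop 2=4, stop 4=6, stop 5=16, stop 3=27 → choose stop 2 (4).
From stop 2: stop 4=10, stop 5=20, stop 3=28 → choose stop 4 (10).
From stop 4: stop 5=14, stop 3=29 → choose stop 5 (14).
From stop 5: stop 3=30 → choose stop 3 (30).
NN route Depot → stop 1 → stop 2 → stop 4 → stop 5 → stop 3 → Depot costs 99.
Optimal: Depot → stop 1 → stop 2 → stop 3 → stop 5 → stop 4 → Depot costs 95 (by enumerating all 60 distinct tours).
Excess = 99 − 95 = 4.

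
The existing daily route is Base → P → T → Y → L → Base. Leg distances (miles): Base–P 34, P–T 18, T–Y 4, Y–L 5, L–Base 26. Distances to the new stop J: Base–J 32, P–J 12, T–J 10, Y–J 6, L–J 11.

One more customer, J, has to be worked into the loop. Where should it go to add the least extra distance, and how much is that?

Insertion cost between consecutive stops i–j is d(i,J) + d(J,j) − d(i,j):
  between Base and P: 32 + 12 − 34 = 10
  between P and T: 12 + 10 − 18 = 4
  between T and Y: 10 + 6 − 4 = 12
  between Y and L: 6 + 11 − 5 = 12
  between L and Base: 11 + 32 − 26 = 17
Cheapest insertion is between P and T, adding 4.
New total = 87 + 4 = 91.

+4 miles — insert J between P and T.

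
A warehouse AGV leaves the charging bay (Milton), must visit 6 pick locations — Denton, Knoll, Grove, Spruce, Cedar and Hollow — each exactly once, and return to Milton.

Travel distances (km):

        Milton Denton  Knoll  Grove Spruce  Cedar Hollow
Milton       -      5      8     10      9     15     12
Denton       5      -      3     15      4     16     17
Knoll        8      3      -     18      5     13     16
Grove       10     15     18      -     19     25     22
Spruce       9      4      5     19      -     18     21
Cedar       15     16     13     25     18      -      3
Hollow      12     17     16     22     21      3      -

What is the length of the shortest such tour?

Shortest round trip = 62 km.

Milton-Denton-Knoll-Grove-Spruce-Cedar-Hollow-Milton: 5+3+18+19+18+3+12 = 78
Milton-Denton-Knoll-Grove-Spruce-Hollow-Cedar-Milton: 5+3+18+19+21+3+15 = 84
Milton-Denton-Knoll-Grove-Cedar-Spruce-Hollow-Milton: 5+3+18+25+18+21+12 = 102
Milton-Denton-Knoll-Grove-Cedar-Hollow-Spruce-Milton: 5+3+18+25+3+21+9 = 84
Milton-Denton-Knoll-Grove-Hollow-Spruce-Cedar-Milton: 5+3+18+22+21+18+15 = 102
Milton-Denton-Knoll-Grove-Hollow-Cedar-Spruce-Milton: 5+3+18+22+3+18+9 = 78
Milton-Denton-Knoll-Spruce-Grove-Cedar-Hollow-Milton: 5+3+5+19+25+3+12 = 72
Milton-Denton-Knoll-Spruce-Grove-Hollow-Cedar-Milton: 5+3+5+19+22+3+15 = 72
… (352 more)
Milton-Denton-Spruce-Knoll-Cedar-Hollow-Grove-Milton: 5+4+5+13+3+22+10 = 62  ← best
The minimum is 62.
One optimal route: Milton → Denton → Spruce → Knoll → Cedar → Hollow → Grove → Milton (or its reverse).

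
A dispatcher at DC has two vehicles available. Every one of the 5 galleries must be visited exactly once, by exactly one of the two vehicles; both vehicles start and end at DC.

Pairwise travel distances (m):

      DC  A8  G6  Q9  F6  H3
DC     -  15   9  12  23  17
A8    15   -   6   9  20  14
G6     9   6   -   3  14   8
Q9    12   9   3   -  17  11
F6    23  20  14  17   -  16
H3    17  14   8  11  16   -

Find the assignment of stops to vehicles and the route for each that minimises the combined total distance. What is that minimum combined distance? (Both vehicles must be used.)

There are 2^4 − 1 = 15 ways to divide the 5 stops into two non-empty groups. For each, the best each vehicle can do is its own shortest tour through its group:
  {A8} + {G6, Q9, F6, H3}: 30 + 62 = 92
  {G6} + {A8, Q9, F6, H3}: 18 + 74 = 92
  {A8, G6} + {Q9, F6, H3}: 30 + 62 = 92
  {Q9} + {A8, G6, F6, H3}: 24 + 68 = 92
  {A8, Q9} + {G6, F6, H3}: 36 + 56 = 92
  {G6, Q9} + {A8, F6, H3}: 24 + 68 = 92
  … (15 splits in total)
Best: vehicle 1 DC → A8 → DC = 30; vehicle 2 DC → G6 → Q9 → F6 → H3 → DC = 62; combined 92.

92 m — the smallest possible combined total.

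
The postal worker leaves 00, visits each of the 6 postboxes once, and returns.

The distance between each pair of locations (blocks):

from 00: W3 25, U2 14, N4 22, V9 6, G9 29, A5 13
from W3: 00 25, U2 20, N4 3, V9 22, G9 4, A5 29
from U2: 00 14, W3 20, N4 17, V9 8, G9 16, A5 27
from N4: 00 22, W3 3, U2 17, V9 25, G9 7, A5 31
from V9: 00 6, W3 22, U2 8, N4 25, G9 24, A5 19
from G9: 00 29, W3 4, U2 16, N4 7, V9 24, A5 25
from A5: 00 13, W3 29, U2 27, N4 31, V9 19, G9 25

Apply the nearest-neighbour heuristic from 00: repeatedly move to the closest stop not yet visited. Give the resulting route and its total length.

From 00: distances to unvisited — V9=6, A5=13, U2=14, N4=22, W3=25, G9=29. Nearest is V9 (6).
From V9: distances to unvisited — U2=8, A5=19, W3=22, G9=24, N4=25. Nearest is U2 (8).
From U2: distances to unvisited — G9=16, N4=17, W3=20, A5=27. Nearest is G9 (16).
From G9: distances to unvisited — W3=4, N4=7, A5=25. Nearest is W3 (4).
From W3: distances to unvisited — N4=3, A5=29. Nearest is N4 (3).
From N4: distances to unvisited — A5=31. Nearest is A5 (31).
Return A5→00: 13.
Total = 6 + 8 + 16 + 4 + 3 + 31 + 13 = 81.

81 blocks along 00 → V9 → U2 → G9 → W3 → N4 → A5 → 00.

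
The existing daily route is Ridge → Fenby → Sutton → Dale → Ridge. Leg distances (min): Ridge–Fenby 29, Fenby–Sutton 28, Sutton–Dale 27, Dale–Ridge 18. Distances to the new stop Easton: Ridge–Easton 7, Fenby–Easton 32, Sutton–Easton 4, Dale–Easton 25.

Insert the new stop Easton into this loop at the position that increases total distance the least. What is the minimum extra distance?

Insertion cost between consecutive stops i–j is d(i,Easton) + d(Easton,j) − d(i,j):
  between Ridge and Fenby: 7 + 32 − 29 = 10
  between Fenby and Sutton: 32 + 4 − 28 = 8
  between Sutton and Dale: 4 + 25 − 27 = 2
  between Dale and Ridge: 25 + 7 − 18 = 14
Cheapest insertion is between Sutton and Dale, adding 2.
New total = 102 + 2 = 104.

Minimum extra distance: 2 min, inserting Easton between Sutton and Dale.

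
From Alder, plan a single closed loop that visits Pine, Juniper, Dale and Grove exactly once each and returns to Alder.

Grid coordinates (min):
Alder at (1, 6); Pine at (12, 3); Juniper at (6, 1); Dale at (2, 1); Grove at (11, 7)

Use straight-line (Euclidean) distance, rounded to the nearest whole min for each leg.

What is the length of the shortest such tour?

Alder - Pine - Juniper - Dale - Grove - Alder: 11+6+4+11+10 = 42
Alder - Pine - Juniper - Grove - Dale - Alder: 11+6+8+11+5 = 41
Alder - Pine - Dale - Juniper - Grove - Alder: 11+10+4+8+10 = 43
Alder - Pine - Dale - Grove - Juniper - Alder: 11+10+11+8+7 = 47
Alder - Pine - Grove - Juniper - Dale - Alder: 11+4+8+4+5 = 32
Alder - Pine - Grove - Dale - Juniper - Alder: 11+4+11+4+7 = 37
Alder - Juniper - Pine - Dale - Grove - Alder: 7+6+10+11+10 = 44
Alder - Juniper - Pine - Grove - Dale - Alder: 7+6+4+11+5 = 33
Alder - Juniper - Dale - Pine - Grove - Alder: 7+4+10+4+10 = 35
Alder - Juniper - Grove - Pine - Dale - Alder: 7+8+4+10+5 = 34
Alder - Dale - Pine - Juniper - Grove - Alder: 5+10+6+8+10 = 39
Alder - Dale - Juniper - Pine - Grove - Alder: 5+4+6+4+10 = 29
The minimum is 29.
One optimal route: Alder → Dale → Juniper → Pine → Grove → Alder (or its reverse).

Shortest round trip = 29 min.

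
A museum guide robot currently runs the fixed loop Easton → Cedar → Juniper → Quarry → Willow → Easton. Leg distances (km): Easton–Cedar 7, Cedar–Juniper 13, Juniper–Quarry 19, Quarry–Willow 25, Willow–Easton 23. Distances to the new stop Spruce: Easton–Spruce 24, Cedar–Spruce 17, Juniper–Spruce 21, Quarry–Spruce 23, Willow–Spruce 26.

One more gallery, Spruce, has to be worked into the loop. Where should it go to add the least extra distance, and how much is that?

Insertion cost between consecutive stops i–j is d(i,Spruce) + d(Spruce,j) − d(i,j):
  between Easton and Cedar: 24 + 17 − 7 = 34
  between Cedar and Juniper: 17 + 21 − 13 = 25
  between Juniper and Quarry: 21 + 23 − 19 = 25
  between Quarry and Willow: 23 + 26 − 25 = 24
  between Willow and Easton: 26 + 24 − 23 = 27
Cheapest insertion is between Quarry and Willow, adding 24.
New total = 87 + 24 = 111.

+24 km — insert Spruce between Quarry and Willow.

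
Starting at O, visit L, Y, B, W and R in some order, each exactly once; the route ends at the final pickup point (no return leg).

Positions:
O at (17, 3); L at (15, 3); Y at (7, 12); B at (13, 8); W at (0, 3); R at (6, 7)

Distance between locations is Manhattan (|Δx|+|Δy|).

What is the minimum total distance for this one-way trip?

Shortest open route: 35.

There are 5! = 120 possible orderings.
O - L - Y - B - W - R: 2+17+10+18+10 = 57
O - L - Y - B - R - W: 2+17+10+8+10 = 47
O - L - Y - W - B - R: 2+17+16+18+8 = 61
O - L - Y - W - R - B: 2+17+16+10+8 = 53
O - L - Y - R - B - W: 2+17+6+8+18 = 51
O - L - Y - R - W - B: 2+17+6+10+18 = 53
O - L - B - Y - W - R: 2+7+10+16+10 = 45
O - L - B - Y - R - W: 2+7+10+6+10 = 35
O - L - B - W - Y - R: 2+7+18+16+6 = 49
O - L - B - W - R - Y: 2+7+18+10+6 = 43
O - L - B - R - Y - W: 2+7+8+6+16 = 39
O - L - B - R - W - Y: 2+7+8+10+16 = 43
O - L - W - Y - B - R: 2+15+16+10+8 = 51
O - L - W - Y - R - B: 2+15+16+6+8 = 47
… (106 more)
The minimum is 35.
One shortest path: O → L → B → Y → R → W.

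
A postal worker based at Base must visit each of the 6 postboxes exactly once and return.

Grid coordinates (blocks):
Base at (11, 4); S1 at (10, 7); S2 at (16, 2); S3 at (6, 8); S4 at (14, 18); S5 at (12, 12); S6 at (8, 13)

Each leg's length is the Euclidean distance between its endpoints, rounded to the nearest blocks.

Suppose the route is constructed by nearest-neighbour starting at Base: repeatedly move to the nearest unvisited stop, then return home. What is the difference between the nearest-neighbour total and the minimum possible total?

Excess over optimum: 1 blocks.

From Base: S1=3, S2=5, S3=6, S5=8, S6=9, S4=14 → choose S1 (3).
From S1: S3=4, S5=5, S6=6, S2=8, S4=12 → choose S3 (4).
From S3: S6=5, S5=7, S2=12, S4=13 → choose S6 (5).
From S6: S5=4, S4=8, S2=14 → choose S5 (4).
From S5: S4=6, S2=11 → choose S4 (6).
From S4: S2=16 → choose S2 (16).
NN route Base → S1 → S3 → S6 → S5 → S4 → S2 → Base costs 43.
Optimal: Base → S1 → S3 → S6 → S4 → S5 → S2 → Base costs 42 (by enumerating all 360 distinct tours).
Excess = 43 − 42 = 1.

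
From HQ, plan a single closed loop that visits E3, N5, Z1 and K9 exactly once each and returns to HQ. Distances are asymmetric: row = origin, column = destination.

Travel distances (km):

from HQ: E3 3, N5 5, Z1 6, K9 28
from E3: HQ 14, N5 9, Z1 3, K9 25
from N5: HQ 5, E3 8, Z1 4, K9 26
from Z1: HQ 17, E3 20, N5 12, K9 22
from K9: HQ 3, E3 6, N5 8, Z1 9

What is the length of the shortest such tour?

HQ - E3 - N5 - Z1 - K9 - HQ: 3+9+4+22+3 = 41
HQ - E3 - N5 - K9 - Z1 - HQ: 3+9+26+9+17 = 64
HQ - E3 - Z1 - N5 - K9 - HQ: 3+3+12+26+3 = 47
HQ - E3 - Z1 - K9 - N5 - HQ: 3+3+22+8+5 = 41
HQ - E3 - K9 - N5 - Z1 - HQ: 3+25+8+4+17 = 57
HQ - E3 - K9 - Z1 - N5 - HQ: 3+25+9+12+5 = 54
HQ - N5 - E3 - Z1 - K9 - HQ: 5+8+3+22+3 = 41
HQ - N5 - E3 - K9 - Z1 - HQ: 5+8+25+9+17 = 64
HQ - N5 - Z1 - E3 - K9 - HQ: 5+4+20+25+3 = 57
HQ - N5 - Z1 - K9 - E3 - HQ: 5+4+22+6+14 = 51
HQ - N5 - K9 - E3 - Z1 - HQ: 5+26+6+3+17 = 57
HQ - N5 - K9 - Z1 - E3 - HQ: 5+26+9+20+14 = 74
HQ - Z1 - E3 - N5 - K9 - HQ: 6+20+9+26+3 = 64
HQ - Z1 - E3 - K9 - N5 - HQ: 6+20+25+8+5 = 64
… (10 more)
The minimum is 41.
One optimal route: HQ → E3 → N5 → Z1 → K9 → HQ.

Minimum total distance: 41 km.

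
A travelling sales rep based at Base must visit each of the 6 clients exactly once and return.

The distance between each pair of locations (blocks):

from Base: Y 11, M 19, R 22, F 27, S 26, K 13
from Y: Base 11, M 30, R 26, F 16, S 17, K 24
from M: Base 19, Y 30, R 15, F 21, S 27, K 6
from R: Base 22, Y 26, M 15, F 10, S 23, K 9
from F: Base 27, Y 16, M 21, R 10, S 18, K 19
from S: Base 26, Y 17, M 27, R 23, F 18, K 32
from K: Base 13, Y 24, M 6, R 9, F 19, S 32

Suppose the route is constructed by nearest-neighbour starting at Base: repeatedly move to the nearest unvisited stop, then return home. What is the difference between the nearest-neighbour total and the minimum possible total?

15 blocks longer than the optimal tour.

Base: Y=11, K=13, M=19, R=22, S=26, F=27 ⇒ Y
Y: F=16, S=17, K=24, R=26, M=30 ⇒ F
F: R=10, S=18, K=19, M=21 ⇒ R
R: K=9, M=15, S=23 ⇒ K
K: M=6, S=32 ⇒ M
M: S=27 ⇒ S
NN route Base → Y → F → R → K → M → S → Base costs 105.
Optimal: Base → Y → S → F → R → M → K → Base costs 90 (by enumerating all 360 distinct tours).
Excess = 105 − 90 = 15.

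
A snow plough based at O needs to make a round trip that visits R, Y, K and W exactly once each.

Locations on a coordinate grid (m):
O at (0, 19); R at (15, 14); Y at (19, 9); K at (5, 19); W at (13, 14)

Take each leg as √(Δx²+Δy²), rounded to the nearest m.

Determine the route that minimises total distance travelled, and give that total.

There are 12 distinct closed tours to check (reversals are equivalent).
O - R - Y - K - W - O: 16+6+17+9+14 = 62
O - R - Y - W - K - O: 16+6+8+9+5 = 44
O - R - K - Y - W - O: 16+11+17+8+14 = 66
O - R - K - W - Y - O: 16+11+9+8+21 = 65
O - R - W - Y - K - O: 16+2+8+17+5 = 48
O - R - W - K - Y - O: 16+2+9+17+21 = 65
O - Y - R - K - W - O: 21+6+11+9+14 = 61
O - Y - R - W - K - O: 21+6+2+9+5 = 43
O - Y - K - R - W - O: 21+17+11+2+14 = 65
O - Y - W - R - K - O: 21+8+2+11+5 = 47
O - K - R - Y - W - O: 5+11+6+8+14 = 44
O - K - Y - R - W - O: 5+17+6+2+14 = 44
The minimum is 43.
One optimal route: O → Y → R → W → K → O (or its reverse).

Shortest round trip = 43 m.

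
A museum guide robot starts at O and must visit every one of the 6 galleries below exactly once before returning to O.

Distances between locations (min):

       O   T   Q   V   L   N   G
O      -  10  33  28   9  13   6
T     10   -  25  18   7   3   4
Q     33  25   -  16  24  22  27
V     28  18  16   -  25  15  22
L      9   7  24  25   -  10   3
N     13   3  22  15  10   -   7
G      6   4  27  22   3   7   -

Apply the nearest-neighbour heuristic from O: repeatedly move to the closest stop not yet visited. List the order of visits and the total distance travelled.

O → [G:6 / L:9 / T:10 / N:13 / V:28 / Q:33] → G (6)
G → [L:3 / T:4 / N:7 / V:22 / Q:27] → L (3)
L → [T:7 / N:10 / Q:24 / V:25] → T (7)
T → [N:3 / V:18 / Q:25] → N (3)
N → [V:15 / Q:22] → V (15)
V → [Q:16] → Q (16)
Return Q→O: 33.
Total = 6 + 3 + 7 + 3 + 15 + 16 + 33 = 83.

83 min along O → G → L → T → N → V → Q → O.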